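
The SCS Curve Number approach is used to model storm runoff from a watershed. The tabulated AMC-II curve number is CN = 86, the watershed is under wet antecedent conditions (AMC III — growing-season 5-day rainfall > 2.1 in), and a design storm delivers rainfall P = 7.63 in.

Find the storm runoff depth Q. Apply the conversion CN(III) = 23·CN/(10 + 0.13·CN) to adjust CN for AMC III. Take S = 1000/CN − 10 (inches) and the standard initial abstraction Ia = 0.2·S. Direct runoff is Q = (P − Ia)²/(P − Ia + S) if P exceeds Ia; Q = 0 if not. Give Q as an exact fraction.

CN(III) from CN(II)=86: (23·86)/(10 + 0.13·86) = 98900/1059 ≈ 93.390
Retention S: 1000/CN − 10 with CN=93.390 → S = 700/989 ≈ 0.708 in
Ia = 0.2·(700/989) = 140/989 in ≈ 0.142 in
Excess rainfall: 7.630 − 0.142 = 7.488 in; P > Ia so Q > 0
Q = (740607/98900)²/((740607/98900) + 700/989) = (548498728449/9781210000)/(810607/98900) = 11193851601/1636102700 in ≈ 6.842 in

Q = 11193851601/1636102700 in ≈ 6.842 in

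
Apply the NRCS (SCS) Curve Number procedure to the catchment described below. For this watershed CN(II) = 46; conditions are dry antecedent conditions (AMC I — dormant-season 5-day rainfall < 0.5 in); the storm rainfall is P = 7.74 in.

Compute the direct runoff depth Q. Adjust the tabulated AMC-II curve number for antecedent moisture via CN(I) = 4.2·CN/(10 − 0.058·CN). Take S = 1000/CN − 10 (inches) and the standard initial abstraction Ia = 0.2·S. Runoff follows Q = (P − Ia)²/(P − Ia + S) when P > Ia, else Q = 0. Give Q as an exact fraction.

Dry (AMC I): CN(I) = 4.2·46/(10 − 0.058·46) = (966/5)/(1833/250) = 16100/611 ≈ 26.350
Max retention: S = 1000/(16100/611) − 10 = 4500/161 in (≈ 27.950 in)
Ia = 0.2S: 0.2·27.950 = 5.590 in (exactly 900/161)
P − Ia = 7.740 − 5.590 = 17307/8050 ≈ 2.150 in (> 0, runoff occurs)
Q: (17307/8050)² ÷ (242307/8050) = 33281361/216730150 in (≈ 0.154 in)

Q = 33281361/216730150 in ≈ 0.154 in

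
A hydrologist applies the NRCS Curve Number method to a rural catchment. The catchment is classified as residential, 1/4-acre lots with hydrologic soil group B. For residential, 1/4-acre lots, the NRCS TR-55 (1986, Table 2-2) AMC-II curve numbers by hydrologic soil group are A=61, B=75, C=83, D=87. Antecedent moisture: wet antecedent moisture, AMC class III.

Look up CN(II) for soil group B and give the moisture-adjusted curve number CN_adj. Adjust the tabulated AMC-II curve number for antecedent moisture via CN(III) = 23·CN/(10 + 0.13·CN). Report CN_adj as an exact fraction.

CN_adj = 6900/79 ≈ 87.342

NRCS table: residential, 1/4-acre lots, soil group B → CN(II) = 75
CN(III) from CN(II)=75: (23·75)/(10 + 0.13·75) = 6900/79 ≈ 87.342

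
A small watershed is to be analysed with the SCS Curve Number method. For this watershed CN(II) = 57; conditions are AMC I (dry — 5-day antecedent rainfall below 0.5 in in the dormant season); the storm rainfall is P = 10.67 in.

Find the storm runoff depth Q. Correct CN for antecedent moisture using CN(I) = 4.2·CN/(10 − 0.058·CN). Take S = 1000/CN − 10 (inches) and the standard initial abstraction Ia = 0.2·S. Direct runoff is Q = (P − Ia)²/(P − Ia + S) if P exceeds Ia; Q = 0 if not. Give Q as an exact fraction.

Dry (AMC I): CN(I) = 4.2·57/(10 − 0.058·57) = (1197/5)/(3347/500) = 119700/3347 ≈ 35.763
Max retention: S = 1000/(119700/3347) − 10 = 21500/1197 in (≈ 17.962 in)
Ia = 0.2·(21500/1197) = 4300/1197 in ≈ 3.592 in
Excess rainfall: 10.670 − 3.592 = 7.078 in; P > Ia so Q > 0
Runoff Q = (P−Ia)²/(P−Ia+S) = (7.078)²/(7.078+17.962) = 717746145601/358764720300 ≈ 2.001 in

Q = 717746145601/358764720300 in ≈ 2.001 in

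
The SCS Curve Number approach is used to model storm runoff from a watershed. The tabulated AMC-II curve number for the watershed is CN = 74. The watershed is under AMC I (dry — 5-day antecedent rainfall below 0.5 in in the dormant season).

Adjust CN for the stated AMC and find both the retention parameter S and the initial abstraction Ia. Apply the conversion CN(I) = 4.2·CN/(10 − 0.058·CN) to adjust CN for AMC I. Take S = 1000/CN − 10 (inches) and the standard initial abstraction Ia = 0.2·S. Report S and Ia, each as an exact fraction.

Adjust CN=74 to AMC I: 4.2·74/(10 − 0.058·74) → (1554/5) ÷ (1427/250) = 77700/1427 ≈ 54.450
Retention S: 1000/CN − 10 with CN=54.450 → S = 6500/777 ≈ 8.366 in
Initial abstraction Ia = S/5 = (6500/777)/5 = 1300/777 ≈ 1.673 in

S = 6500/777 in ≈ 8.366 in; Ia = 1300/777 in ≈ 1.673 in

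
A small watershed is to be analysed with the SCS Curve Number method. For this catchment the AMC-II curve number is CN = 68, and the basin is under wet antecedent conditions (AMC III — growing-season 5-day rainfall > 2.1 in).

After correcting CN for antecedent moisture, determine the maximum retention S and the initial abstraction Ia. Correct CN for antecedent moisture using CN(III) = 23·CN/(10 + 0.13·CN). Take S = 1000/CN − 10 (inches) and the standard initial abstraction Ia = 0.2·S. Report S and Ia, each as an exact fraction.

Adjust CN=68 to AMC III: 23·68/(10 + 0.13·68) → 1564 ÷ (471/25) = 39100/471 ≈ 83.015
Retention S: 1000/CN − 10 with CN=83.015 → S = 800/391 ≈ 2.046 in
Ia = 0.2S: 0.2·2.046 = 0.409 in (exactly 160/391)

S = 800/391 in ≈ 2.046 in; Ia = 160/391 in ≈ 0.409 in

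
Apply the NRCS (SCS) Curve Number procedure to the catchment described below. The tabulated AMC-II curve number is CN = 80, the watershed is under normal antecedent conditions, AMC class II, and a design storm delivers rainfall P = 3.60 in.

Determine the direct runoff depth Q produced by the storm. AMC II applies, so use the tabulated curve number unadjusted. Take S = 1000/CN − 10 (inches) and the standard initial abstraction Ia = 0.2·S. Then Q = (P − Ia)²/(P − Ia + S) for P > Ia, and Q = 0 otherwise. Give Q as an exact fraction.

AMC II — tabulated CN = 80 applies directly.
S = 1000/80 − 10 = 5/2 in ≈ 2.500 in
Ia = 0.2S: 0.2·2.500 = 0.500 in (exactly 1/2)
Since P=3.600 > Ia=0.500: effective rainfall P−Ia = 31/10 in
Q = (31/10)²/((31/10) + 5/2) = (961/100)/(28/5) = 961/560 in ≈ 1.716 in

Q = 961/560 in ≈ 1.716 in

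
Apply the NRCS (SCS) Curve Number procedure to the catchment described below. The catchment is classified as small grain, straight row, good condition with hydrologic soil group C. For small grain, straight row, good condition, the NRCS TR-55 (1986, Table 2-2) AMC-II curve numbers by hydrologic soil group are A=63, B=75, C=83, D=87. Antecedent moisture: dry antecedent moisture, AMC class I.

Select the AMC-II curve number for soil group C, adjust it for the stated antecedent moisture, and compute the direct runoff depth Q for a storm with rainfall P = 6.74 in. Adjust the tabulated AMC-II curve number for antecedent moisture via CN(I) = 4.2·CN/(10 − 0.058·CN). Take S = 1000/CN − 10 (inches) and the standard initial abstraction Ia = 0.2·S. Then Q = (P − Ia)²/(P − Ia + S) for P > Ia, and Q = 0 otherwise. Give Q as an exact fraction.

Q = 252396716881/80822125650 in ≈ 3.123 in

NRCS table: small grain, straight row, good condition, soil group C → CN(II) = 83
Dry (AMC I): CN(I) = 4.2·83/(10 − 0.058·83) = (1743/5)/(2593/500) = 174300/2593 ≈ 67.219
Retention S: 1000/CN − 10 with CN=67.219 → S = 8500/1743 ≈ 4.877 in
Initial abstraction Ia = S/5 = (8500/1743)/5 = 1700/1743 ≈ 0.975 in
Since P=6.740 > Ia=0.975: effective rainfall P−Ia = 502391/87150 in
Q = (502391/87150)²/((502391/87150) + 8500/1743) = (252396716881/7595122500)/(927391/87150) = 252396716881/80822125650 in ≈ 3.123 in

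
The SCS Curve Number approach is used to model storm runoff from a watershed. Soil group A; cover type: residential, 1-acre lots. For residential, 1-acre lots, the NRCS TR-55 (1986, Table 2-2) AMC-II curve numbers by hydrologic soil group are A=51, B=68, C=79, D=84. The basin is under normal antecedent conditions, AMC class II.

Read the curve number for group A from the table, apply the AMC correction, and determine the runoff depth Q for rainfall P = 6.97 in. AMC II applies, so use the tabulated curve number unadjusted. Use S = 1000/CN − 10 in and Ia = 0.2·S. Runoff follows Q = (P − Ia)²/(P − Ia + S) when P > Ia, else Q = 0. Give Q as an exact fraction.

Q = 662908009/381209700 in ≈ 1.739 in

NRCS table: residential, 1-acre lots, soil group A → CN(II) = 51
AMC II — tabulated CN = 51 applies directly.
Max retention: S = 1000/51 − 10 = 490/51 in (≈ 9.608 in)
Ia = 0.2·(490/51) = 98/51 in ≈ 1.922 in
Excess rainfall: 6.970 − 1.922 = 5.048 in; P > Ia so Q > 0
Runoff Q = (P−Ia)²/(P−Ia+S) = (5.048)²/(5.048+9.608) = 662908009/381209700 ≈ 1.739 in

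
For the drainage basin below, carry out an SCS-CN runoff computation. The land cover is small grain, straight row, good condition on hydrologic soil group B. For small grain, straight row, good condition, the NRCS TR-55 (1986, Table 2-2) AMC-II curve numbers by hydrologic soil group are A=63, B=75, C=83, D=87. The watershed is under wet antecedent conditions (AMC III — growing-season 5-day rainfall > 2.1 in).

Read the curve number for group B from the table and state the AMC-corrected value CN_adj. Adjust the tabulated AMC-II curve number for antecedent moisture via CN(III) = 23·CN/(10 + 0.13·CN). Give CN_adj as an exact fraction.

CN_adj = 6900/79 ≈ 87.342

NRCS table: small grain, straight row, good condition, soil group B → CN(II) = 75
Adjust CN=75 to AMC III: 23·75/(10 + 0.13·75) → 1725 ÷ (79/4) = 6900/79 ≈ 87.342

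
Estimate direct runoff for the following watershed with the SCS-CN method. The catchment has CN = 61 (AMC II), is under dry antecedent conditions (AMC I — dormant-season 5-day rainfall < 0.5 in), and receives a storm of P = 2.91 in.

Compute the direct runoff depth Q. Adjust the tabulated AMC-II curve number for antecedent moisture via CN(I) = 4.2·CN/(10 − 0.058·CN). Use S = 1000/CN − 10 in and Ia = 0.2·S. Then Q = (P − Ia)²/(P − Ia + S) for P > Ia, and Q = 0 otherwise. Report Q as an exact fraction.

Adjust CN=61 to AMC I: 4.2·61/(10 − 0.058·61) → (1281/5) ÷ (3231/500) = 42700/1077 ≈ 39.647
Max retention: S = 1000/(42700/1077) − 10 = 6500/427 in (≈ 15.222 in)
Ia = 0.2·(6500/427) = 1300/427 in ≈ 3.044 in
P = 2.910 ≤ Ia = 3.044 in: entire storm abstracted, Q = 0.

Q = 0 in ≈ 0.000 in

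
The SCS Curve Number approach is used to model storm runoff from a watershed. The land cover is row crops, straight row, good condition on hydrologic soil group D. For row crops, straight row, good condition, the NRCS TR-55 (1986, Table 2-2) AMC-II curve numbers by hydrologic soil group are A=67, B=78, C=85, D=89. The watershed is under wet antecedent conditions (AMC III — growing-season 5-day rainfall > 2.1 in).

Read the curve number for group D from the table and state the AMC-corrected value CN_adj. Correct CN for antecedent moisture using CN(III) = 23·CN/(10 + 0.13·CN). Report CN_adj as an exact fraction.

CN_adj = 204700/2157 ≈ 94.900

NRCS table: row crops, straight row, good condition, soil group D → CN(II) = 89
Adjust CN=89 to AMC III: 23·89/(10 + 0.13·89) → 2047 ÷ (2157/100) = 204700/2157 ≈ 94.900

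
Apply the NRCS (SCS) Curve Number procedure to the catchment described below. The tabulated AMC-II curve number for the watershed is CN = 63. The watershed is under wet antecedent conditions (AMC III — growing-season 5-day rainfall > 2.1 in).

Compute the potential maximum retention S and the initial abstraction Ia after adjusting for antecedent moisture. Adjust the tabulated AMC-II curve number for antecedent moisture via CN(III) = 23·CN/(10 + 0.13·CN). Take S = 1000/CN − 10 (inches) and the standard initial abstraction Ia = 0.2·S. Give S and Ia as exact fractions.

Wet (AMC III): CN(III) = 23·63/(10 + 0.13·63) = 1449/(1819/100) = 144900/1819 ≈ 79.659
S = 1000/(144900/1819) − 10 = 3700/1449 in ≈ 2.553 in
Initial abstraction Ia = S/5 = (3700/1449)/5 = 740/1449 ≈ 0.511 in

S = 3700/1449 in ≈ 2.553 in; Ia = 740/1449 in ≈ 0.511 in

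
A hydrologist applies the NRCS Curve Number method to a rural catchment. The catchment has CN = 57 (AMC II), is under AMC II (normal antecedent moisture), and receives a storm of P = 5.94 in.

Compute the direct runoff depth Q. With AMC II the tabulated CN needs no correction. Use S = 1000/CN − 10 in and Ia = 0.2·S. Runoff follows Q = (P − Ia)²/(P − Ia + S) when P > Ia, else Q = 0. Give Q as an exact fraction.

AMC II — tabulated CN = 57 applies directly.
Max retention: S = 1000/57 − 10 = 430/57 in (≈ 7.544 in)
Ia = 0.2S: 0.2·7.544 = 1.509 in (exactly 86/57)
P − Ia = 5.940 − 1.509 = 12629/2850 ≈ 4.431 in (> 0, runoff occurs)
Runoff Q = (P−Ia)²/(P−Ia+S) = (4.431)²/(4.431+7.544) = 159491641/97267650 ≈ 1.640 in

Q = 159491641/97267650 in ≈ 1.640 in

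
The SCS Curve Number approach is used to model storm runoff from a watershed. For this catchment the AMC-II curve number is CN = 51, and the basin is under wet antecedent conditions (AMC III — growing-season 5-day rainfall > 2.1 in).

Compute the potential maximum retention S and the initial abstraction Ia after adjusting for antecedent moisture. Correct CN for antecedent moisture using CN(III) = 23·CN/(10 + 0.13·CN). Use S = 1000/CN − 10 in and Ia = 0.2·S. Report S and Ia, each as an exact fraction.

S = 4900/1173 in ≈ 4.177 in; Ia = 980/1173 in ≈ 0.835 in

Adjust CN=51 to AMC III: 23·51/(10 + 0.13·51) → 1173 ÷ (1663/100) = 117300/1663 ≈ 70.535
Retention S: 1000/CN − 10 with CN=70.535 → S = 4900/1173 ≈ 4.177 in
Ia = 0.2·(4900/1173) = 980/1173 in ≈ 0.835 in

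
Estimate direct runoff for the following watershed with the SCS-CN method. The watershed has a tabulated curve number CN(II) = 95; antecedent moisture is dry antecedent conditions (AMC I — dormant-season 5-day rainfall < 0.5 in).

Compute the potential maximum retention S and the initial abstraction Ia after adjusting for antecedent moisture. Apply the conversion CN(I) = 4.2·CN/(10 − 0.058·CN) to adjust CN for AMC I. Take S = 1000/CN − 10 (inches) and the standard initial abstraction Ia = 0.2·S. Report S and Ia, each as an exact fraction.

S = 500/399 in ≈ 1.253 in; Ia = 100/399 in ≈ 0.251 in

CN(I) from CN(II)=95: (4.2·95)/(10 − 0.058·95) = 39900/449 ≈ 88.864
Max retention: S = 1000/(39900/449) − 10 = 500/399 in (≈ 1.253 in)
Ia = 0.2·(500/399) = 100/399 in ≈ 0.251 in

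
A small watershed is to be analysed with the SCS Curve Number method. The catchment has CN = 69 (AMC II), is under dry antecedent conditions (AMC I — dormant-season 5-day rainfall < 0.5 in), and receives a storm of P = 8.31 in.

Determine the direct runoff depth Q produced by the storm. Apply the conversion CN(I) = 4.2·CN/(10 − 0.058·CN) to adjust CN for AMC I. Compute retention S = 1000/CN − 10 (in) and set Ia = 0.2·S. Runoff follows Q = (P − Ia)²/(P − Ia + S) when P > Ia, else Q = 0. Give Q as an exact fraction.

CN(I) from CN(II)=69: (4.2·69)/(10 − 0.058·69) = 144900/2999 ≈ 48.316
Max retention: S = 1000/(144900/2999) − 10 = 15500/1449 in (≈ 10.697 in)
Ia = 0.2·(15500/1449) = 3100/1449 in ≈ 2.139 in
P − Ia = 8.310 − 2.139 = 894119/144900 ≈ 6.171 in (> 0, runoff occurs)
Q = (894119/144900)²/((894119/144900) + 15500/1449) = (799448786161/20996010000)/(2444119/144900) = 799448786161/354152843100 in ≈ 2.257 in

Q = 799448786161/354152843100 in ≈ 2.257 in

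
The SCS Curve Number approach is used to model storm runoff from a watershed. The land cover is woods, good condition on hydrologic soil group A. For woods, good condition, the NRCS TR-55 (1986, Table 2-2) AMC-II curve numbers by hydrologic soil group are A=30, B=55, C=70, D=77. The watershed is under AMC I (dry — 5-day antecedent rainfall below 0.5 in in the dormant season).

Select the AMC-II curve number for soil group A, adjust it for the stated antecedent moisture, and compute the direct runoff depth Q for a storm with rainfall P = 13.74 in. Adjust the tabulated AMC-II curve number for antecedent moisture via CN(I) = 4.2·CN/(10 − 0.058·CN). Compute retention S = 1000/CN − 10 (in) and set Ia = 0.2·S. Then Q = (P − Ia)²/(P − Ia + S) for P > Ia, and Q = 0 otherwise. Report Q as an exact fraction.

Q = 1399489/11782350 in ≈ 0.119 in

NRCS table: woods, good condition, soil group A → CN(II) = 30
CN(I) from CN(II)=30: (4.2·30)/(10 − 0.058·30) = 900/59 ≈ 15.254
Max retention: S = 1000/(900/59) − 10 = 500/9 in (≈ 55.556 in)
Initial abstraction Ia = S/5 = (500/9)/5 = 100/9 ≈ 11.111 in
Excess rainfall: 13.740 − 11.111 = 2.629 in; P > Ia so Q > 0
Q = (1183/450)²/((1183/450) + 500/9) = (1399489/202500)/(26183/450) = 1399489/11782350 in ≈ 0.119 in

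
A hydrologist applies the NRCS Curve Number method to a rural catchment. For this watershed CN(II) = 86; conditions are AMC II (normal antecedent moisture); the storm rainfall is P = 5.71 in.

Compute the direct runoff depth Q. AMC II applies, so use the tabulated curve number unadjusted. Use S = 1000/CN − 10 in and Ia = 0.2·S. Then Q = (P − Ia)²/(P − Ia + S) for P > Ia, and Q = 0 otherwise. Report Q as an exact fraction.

Q = 536061409/129657900 in ≈ 4.134 in

AMC II — tabulated CN = 86 applies directly.
Max retention: S = 1000/86 − 10 = 70/43 in (≈ 1.628 in)
Initial abstraction Ia = S/5 = (70/43)/5 = 14/43 ≈ 0.326 in
Since P=5.710 > Ia=0.326: effective rainfall P−Ia = 23153/4300 in
Q: (23153/4300)² ÷ (30153/4300) = 536061409/129657900 in (≈ 4.134 in)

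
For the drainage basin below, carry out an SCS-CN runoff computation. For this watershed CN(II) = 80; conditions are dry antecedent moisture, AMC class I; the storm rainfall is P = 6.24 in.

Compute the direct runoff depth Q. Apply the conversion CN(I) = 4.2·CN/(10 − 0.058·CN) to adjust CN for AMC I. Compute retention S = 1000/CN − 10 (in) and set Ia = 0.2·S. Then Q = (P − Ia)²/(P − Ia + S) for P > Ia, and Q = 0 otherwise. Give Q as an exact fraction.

Q = 7027801/3032400 in ≈ 2.318 in

Dry (AMC I): CN(I) = 4.2·80/(10 − 0.058·80) = 336/(134/25) = 4200/67 ≈ 62.687
Max retention: S = 1000/(4200/67) − 10 = 125/21 in (≈ 5.952 in)
Ia = 0.2·(125/21) = 25/21 in ≈ 1.190 in
Excess rainfall: 6.240 − 1.190 = 5.050 in; P > Ia so Q > 0
Runoff Q = (P−Ia)²/(P−Ia+S) = (5.050)²/(5.050+5.952) = 7027801/3032400 ≈ 2.318 in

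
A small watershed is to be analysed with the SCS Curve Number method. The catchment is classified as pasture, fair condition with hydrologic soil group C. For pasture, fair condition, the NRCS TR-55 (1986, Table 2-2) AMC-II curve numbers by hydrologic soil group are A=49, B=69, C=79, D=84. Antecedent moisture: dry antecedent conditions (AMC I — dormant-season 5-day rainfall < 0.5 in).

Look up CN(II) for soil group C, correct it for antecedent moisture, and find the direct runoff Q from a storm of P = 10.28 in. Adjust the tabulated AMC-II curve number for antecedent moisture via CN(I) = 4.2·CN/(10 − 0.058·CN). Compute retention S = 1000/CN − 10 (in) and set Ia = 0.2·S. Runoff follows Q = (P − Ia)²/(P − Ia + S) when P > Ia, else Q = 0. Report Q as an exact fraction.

NRCS table: pasture, fair condition, soil group C → CN(II) = 79
CN(I) from CN(II)=79: (4.2·79)/(10 − 0.058·79) = 7900/129 ≈ 61.240
Max retention: S = 1000/(7900/129) − 10 = 500/79 in (≈ 6.329 in)
Initial abstraction Ia = S/5 = (500/79)/5 = 100/79 ≈ 1.266 in
Excess rainfall: 10.280 − 1.266 = 9.014 in; P > Ia so Q > 0
Runoff Q = (P−Ia)²/(P−Ia+S) = (9.014)²/(9.014+6.329) = 316946809/59848425 ≈ 5.296 in

Q = 316946809/59848425 in ≈ 5.296 in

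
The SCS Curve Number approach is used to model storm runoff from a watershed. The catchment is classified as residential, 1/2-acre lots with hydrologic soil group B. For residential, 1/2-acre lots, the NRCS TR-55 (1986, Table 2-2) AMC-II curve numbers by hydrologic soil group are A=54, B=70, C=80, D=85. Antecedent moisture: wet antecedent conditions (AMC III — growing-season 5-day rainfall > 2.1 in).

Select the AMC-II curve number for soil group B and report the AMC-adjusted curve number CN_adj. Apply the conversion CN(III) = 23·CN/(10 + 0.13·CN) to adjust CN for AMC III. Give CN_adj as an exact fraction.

CN_adj = 16100/191 ≈ 84.293

NRCS table: residential, 1/2-acre lots, soil group B → CN(II) = 70
CN(III) from CN(II)=70: (23·70)/(10 + 0.13·70) = 16100/191 ≈ 84.293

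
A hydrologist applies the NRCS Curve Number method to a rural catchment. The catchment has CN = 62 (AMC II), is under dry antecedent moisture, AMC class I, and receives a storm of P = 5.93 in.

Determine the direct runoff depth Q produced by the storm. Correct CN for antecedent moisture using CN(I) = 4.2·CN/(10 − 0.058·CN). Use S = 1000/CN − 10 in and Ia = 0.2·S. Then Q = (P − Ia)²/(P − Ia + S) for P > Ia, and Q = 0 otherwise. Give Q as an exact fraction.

Dry (AMC I): CN(I) = 4.2·62/(10 − 0.058·62) = (1302/5)/(1601/250) = 65100/1601 ≈ 40.662
S = 1000/(65100/1601) − 10 = 9500/651 in ≈ 14.593 in
Ia = 0.2·(9500/651) = 1900/651 in ≈ 2.919 in
Since P=5.930 > Ia=2.919: effective rainfall P−Ia = 196043/65100 in
Runoff Q = (P−Ia)²/(P−Ia+S) = (3.011)²/(3.011+14.593) = 38432857849/74607399300 ≈ 0.515 in

Q = 38432857849/74607399300 in ≈ 0.515 in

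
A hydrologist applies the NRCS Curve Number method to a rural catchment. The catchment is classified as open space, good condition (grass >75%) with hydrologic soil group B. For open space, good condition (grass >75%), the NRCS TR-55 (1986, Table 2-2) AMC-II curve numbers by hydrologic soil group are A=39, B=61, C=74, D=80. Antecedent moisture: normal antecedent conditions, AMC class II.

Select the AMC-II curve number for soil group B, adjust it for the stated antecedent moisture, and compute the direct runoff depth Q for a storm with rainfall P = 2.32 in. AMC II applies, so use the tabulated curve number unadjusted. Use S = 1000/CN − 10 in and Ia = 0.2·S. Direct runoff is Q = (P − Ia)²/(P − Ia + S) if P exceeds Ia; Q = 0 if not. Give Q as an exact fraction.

NRCS table: open space, good condition (grass >75%), soil group B → CN(II) = 61
Average conditions: CN = 61 (no AMC adjustment).
S = 1000/61 − 10 = 390/61 in ≈ 6.393 in
Ia = 0.2S: 0.2·6.393 = 1.279 in (exactly 78/61)
Since P=2.320 > Ia=1.279: effective rainfall P−Ia = 1588/1525 in
Q: (1588/1525)² ÷ (11338/1525) = 1260872/8645225 in (≈ 0.146 in)

Q = 1260872/8645225 in ≈ 0.146 in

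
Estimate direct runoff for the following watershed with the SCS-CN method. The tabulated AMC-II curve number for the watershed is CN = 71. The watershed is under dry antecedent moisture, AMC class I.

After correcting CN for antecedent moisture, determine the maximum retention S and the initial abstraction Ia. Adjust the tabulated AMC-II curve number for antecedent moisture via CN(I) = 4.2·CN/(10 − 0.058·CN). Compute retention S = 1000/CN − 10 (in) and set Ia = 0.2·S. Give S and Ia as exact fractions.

Adjust CN=71 to AMC I: 4.2·71/(10 − 0.058·71) → (1491/5) ÷ (2941/500) = 149100/2941 ≈ 50.697
Max retention: S = 1000/(149100/2941) − 10 = 14500/1491 in (≈ 9.725 in)
Initial abstraction Ia = S/5 = (14500/1491)/5 = 2900/1491 ≈ 1.945 in

S = 14500/1491 in ≈ 9.725 in; Ia = 2900/1491 in ≈ 1.945 in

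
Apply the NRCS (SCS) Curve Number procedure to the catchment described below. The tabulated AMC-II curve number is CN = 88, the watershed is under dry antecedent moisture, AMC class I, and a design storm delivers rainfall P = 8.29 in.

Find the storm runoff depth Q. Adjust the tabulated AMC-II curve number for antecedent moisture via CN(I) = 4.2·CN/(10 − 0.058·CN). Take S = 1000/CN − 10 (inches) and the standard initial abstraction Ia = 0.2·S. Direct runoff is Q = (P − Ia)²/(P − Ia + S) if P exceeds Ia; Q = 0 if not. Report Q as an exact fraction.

Q = 3461321889/645514100 in ≈ 5.362 in

CN(I) from CN(II)=88: (4.2·88)/(10 − 0.058·88) = 3850/51 ≈ 75.490
Max retention: S = 1000/(3850/51) − 10 = 250/77 in (≈ 3.247 in)
Initial abstraction Ia = S/5 = (250/77)/5 = 50/77 ≈ 0.649 in
Since P=8.290 > Ia=0.649: effective rainfall P−Ia = 58833/7700 in
Q = (58833/7700)²/((58833/7700) + 250/77) = (3461321889/59290000)/(83833/7700) = 3461321889/645514100 in ≈ 5.362 in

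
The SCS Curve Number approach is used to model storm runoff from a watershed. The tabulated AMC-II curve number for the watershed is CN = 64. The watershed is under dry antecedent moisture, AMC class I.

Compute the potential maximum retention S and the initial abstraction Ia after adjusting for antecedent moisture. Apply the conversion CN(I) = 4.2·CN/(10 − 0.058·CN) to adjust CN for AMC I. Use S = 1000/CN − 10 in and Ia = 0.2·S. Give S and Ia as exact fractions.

CN(I) from CN(II)=64: (4.2·64)/(10 − 0.058·64) = 5600/131 ≈ 42.748
Retention S: 1000/CN − 10 with CN=42.748 → S = 375/28 ≈ 13.393 in
Initial abstraction Ia = S/5 = (375/28)/5 = 75/28 ≈ 2.679 in

S = 375/28 in ≈ 13.393 in; Ia = 75/28 in ≈ 2.679 in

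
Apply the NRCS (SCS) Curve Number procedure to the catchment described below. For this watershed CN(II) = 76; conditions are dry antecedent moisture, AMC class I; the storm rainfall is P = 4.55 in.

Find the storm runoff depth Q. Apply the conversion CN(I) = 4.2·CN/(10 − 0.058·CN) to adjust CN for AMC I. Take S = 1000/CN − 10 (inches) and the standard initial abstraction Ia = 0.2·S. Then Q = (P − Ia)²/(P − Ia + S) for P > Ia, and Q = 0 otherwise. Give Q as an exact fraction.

Q = 65658609/74753980 in ≈ 0.878 in

Adjust CN=76 to AMC I: 4.2·76/(10 − 0.058·76) → (1596/5) ÷ (699/125) = 13300/233 ≈ 57.082
Max retention: S = 1000/(13300/233) − 10 = 1000/133 in (≈ 7.519 in)
Initial abstraction Ia = S/5 = (1000/133)/5 = 200/133 ≈ 1.504 in
P − Ia = 4.550 − 1.504 = 8103/2660 ≈ 3.046 in (> 0, runoff occurs)
Q = (8103/2660)²/((8103/2660) + 1000/133) = (65658609/7075600)/(28103/2660) = 65658609/74753980 in ≈ 0.878 in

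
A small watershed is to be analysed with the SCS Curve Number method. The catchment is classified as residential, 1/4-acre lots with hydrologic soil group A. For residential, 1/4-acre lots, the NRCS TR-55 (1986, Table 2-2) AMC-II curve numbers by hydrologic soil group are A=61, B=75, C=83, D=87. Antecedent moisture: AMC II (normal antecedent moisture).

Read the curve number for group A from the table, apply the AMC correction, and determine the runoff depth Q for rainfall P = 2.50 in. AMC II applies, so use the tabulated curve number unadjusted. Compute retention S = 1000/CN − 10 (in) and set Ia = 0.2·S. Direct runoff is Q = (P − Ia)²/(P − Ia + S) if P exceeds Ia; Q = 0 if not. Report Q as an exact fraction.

NRCS table: residential, 1/4-acre lots, soil group A → CN(II) = 61
AMC II — tabulated CN = 61 applies directly.
Retention S: 1000/CN − 10 with CN=61.000 → S = 390/61 ≈ 6.393 in
Ia = 0.2S: 0.2·6.393 = 1.279 in (exactly 78/61)
P − Ia = 2.500 − 1.279 = 149/122 ≈ 1.221 in (> 0, runoff occurs)
Q: (149/122)² ÷ (929/122) = 22201/113338 in (≈ 0.196 in)

Q = 22201/113338 in ≈ 0.196 in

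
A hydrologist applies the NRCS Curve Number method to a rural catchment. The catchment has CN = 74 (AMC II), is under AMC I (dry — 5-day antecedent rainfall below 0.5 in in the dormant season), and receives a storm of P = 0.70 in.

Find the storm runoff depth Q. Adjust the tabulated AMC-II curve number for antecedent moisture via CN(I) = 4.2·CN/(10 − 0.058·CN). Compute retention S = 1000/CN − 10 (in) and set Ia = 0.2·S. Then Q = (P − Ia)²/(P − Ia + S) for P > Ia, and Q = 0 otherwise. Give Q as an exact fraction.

Q = 0 in ≈ 0.000 in

Dry (AMC I): CN(I) = 4.2·74/(10 − 0.058·74) = (1554/5)/(1427/250) = 77700/1427 ≈ 54.450
Max retention: S = 1000/(77700/1427) − 10 = 6500/777 in (≈ 8.366 in)
Ia = 0.2·(6500/777) = 1300/777 in ≈ 1.673 in
P = 0.700 ≤ Ia = 1.673 in: entire storm abstracted, Q = 0.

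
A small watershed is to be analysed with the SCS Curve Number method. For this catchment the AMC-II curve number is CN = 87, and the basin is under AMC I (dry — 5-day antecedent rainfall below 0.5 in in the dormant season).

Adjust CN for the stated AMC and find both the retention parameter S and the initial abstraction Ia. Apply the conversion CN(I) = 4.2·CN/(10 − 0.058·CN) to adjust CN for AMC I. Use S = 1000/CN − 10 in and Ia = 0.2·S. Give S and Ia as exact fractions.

CN(I) from CN(II)=87: (4.2·87)/(10 − 0.058·87) = 182700/2477 ≈ 73.759
Max retention: S = 1000/(182700/2477) − 10 = 6500/1827 in (≈ 3.558 in)
Ia = 0.2S: 0.2·3.558 = 0.712 in (exactly 1300/1827)

S = 6500/1827 in ≈ 3.558 in; Ia = 1300/1827 in ≈ 0.712 in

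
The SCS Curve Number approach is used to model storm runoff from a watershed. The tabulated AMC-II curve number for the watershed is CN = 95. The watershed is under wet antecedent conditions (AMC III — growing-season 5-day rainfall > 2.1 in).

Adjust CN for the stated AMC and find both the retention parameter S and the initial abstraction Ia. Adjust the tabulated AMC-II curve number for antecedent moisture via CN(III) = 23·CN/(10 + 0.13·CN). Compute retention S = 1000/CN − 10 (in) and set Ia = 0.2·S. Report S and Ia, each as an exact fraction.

CN(III) from CN(II)=95: (23·95)/(10 + 0.13·95) = 43700/447 ≈ 97.763
Max retention: S = 1000/(43700/447) − 10 = 100/437 in (≈ 0.229 in)
Initial abstraction Ia = S/5 = (100/437)/5 = 20/437 ≈ 0.046 in

S = 100/437 in ≈ 0.229 in; Ia = 20/437 in ≈ 0.046 in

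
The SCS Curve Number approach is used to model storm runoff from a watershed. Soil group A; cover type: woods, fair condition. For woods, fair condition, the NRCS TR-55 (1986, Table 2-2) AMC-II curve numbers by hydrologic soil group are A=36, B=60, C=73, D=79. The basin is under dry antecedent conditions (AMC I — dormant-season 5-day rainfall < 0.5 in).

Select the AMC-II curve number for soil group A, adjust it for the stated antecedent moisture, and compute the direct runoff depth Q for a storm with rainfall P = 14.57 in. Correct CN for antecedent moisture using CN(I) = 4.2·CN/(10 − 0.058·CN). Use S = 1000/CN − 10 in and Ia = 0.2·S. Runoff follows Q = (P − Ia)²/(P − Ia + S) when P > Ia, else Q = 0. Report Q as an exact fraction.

Q = 13310929129/17300549700 in ≈ 0.769 in

NRCS table: woods, fair condition, soil group A → CN(II) = 36
Dry (AMC I): CN(I) = 4.2·36/(10 − 0.058·36) = (756/5)/(989/125) = 18900/989 ≈ 19.110
Retention S: 1000/CN − 10 with CN=19.110 → S = 8000/189 ≈ 42.328 in
Ia = 0.2S: 0.2·42.328 = 8.466 in (exactly 1600/189)
P − Ia = 14.570 − 8.466 = 115373/18900 ≈ 6.104 in (> 0, runoff occurs)
Runoff Q = (P−Ia)²/(P−Ia+S) = (6.104)²/(6.104+42.328) = 13310929129/17300549700 ≈ 0.769 in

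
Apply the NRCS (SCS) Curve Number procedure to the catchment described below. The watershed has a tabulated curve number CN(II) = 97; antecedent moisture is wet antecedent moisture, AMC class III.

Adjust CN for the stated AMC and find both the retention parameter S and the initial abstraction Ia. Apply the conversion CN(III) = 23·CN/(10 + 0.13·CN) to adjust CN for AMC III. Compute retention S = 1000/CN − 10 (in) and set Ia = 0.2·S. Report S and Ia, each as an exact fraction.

CN(III) from CN(II)=97: (23·97)/(10 + 0.13·97) = 223100/2261 ≈ 98.673
Retention S: 1000/CN − 10 with CN=98.673 → S = 300/2231 ≈ 0.134 in
Ia = 0.2S: 0.2·0.134 = 0.027 in (exactly 60/2231)

S = 300/2231 in ≈ 0.134 in; Ia = 60/2231 in ≈ 0.027 in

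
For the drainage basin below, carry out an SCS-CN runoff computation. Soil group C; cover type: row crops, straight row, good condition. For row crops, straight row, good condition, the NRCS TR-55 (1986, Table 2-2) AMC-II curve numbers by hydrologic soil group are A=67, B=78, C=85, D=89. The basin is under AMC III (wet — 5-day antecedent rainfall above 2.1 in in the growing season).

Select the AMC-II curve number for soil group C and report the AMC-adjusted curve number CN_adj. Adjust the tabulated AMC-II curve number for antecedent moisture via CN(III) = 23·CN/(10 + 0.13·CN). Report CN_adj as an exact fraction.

NRCS table: row crops, straight row, good condition, soil group C → CN(II) = 85
Wet (AMC III): CN(III) = 23·85/(10 + 0.13·85) = 1955/(421/20) = 39100/421 ≈ 92.874

CN_adj = 39100/421 ≈ 92.874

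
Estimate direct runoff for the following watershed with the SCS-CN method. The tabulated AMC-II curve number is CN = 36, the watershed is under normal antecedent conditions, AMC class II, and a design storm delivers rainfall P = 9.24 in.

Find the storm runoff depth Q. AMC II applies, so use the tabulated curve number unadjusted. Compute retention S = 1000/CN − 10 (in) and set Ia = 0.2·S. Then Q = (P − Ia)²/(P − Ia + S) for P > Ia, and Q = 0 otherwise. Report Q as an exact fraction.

Q = 1635841/1187775 in ≈ 1.377 in

AMC II — tabulated CN = 36 applies directly.
S = 1000/36 − 10 = 160/9 in ≈ 17.778 in
Ia = 0.2S: 0.2·17.778 = 3.556 in (exactly 32/9)
Since P=9.240 > Ia=3.556: effective rainfall P−Ia = 1279/225 in
Q: (1279/225)² ÷ (5279/225) = 1635841/1187775 in (≈ 1.377 in)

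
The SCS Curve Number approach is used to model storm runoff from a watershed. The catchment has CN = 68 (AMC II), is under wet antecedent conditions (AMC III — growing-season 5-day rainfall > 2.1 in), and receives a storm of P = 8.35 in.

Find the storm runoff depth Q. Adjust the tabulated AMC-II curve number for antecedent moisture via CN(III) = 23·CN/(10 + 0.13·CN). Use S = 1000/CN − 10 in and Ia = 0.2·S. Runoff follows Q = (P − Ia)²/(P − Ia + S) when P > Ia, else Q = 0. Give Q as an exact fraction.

Q = 3856037409/610718540 in ≈ 6.314 in

CN(III) from CN(II)=68: (23·68)/(10 + 0.13·68) = 39100/471 ≈ 83.015
Max retention: S = 1000/(39100/471) − 10 = 800/391 in (≈ 2.046 in)
Ia = 0.2·(800/391) = 160/391 in ≈ 0.409 in
Since P=8.350 > Ia=0.409: effective rainfall P−Ia = 62097/7820 in
Runoff Q = (P−Ia)²/(P−Ia+S) = (7.941)²/(7.941+2.046) = 3856037409/610718540 ≈ 6.314 in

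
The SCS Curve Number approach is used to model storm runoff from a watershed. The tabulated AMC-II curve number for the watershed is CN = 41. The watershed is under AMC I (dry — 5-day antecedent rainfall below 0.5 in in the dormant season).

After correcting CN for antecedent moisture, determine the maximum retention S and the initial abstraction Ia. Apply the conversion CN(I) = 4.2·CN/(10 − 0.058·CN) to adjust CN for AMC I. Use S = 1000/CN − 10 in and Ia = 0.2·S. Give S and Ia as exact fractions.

Dry (AMC I): CN(I) = 4.2·41/(10 − 0.058·41) = (861/5)/(3811/500) = 86100/3811 ≈ 22.592
Retention S: 1000/CN − 10 with CN=22.592 → S = 29500/861 ≈ 34.262 in
Ia = 0.2S: 0.2·34.262 = 6.852 in (exactly 5900/861)

S = 29500/861 in ≈ 34.262 in; Ia = 5900/861 in ≈ 6.852 in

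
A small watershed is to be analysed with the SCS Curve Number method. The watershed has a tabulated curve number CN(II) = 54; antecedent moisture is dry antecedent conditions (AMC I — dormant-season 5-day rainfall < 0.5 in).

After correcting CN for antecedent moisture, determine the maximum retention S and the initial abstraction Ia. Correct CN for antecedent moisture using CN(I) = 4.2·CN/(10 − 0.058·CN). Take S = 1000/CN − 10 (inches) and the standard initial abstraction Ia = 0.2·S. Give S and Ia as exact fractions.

S = 11500/567 in ≈ 20.282 in; Ia = 2300/567 in ≈ 4.056 in

Dry (AMC I): CN(I) = 4.2·54/(10 − 0.058·54) = (1134/5)/(1717/250) = 56700/1717 ≈ 33.023
Max retention: S = 1000/(56700/1717) − 10 = 11500/567 in (≈ 20.282 in)
Ia = 0.2S: 0.2·20.282 = 4.056 in (exactly 2300/567)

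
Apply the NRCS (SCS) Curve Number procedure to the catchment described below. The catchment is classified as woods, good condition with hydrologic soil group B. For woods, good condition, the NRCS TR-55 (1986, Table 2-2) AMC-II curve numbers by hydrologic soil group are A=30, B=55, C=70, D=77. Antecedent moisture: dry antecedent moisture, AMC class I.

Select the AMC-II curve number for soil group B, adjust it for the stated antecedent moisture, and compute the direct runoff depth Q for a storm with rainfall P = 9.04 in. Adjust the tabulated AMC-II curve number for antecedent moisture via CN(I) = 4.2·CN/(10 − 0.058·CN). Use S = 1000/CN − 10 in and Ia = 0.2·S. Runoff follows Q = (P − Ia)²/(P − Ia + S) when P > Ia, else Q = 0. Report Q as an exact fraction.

Q = 49024802/45624425 in ≈ 1.075 in

NRCS table: woods, good condition, soil group B → CN(II) = 55
CN(I) from CN(II)=55: (4.2·55)/(10 − 0.058·55) = 7700/227 ≈ 33.921
S = 1000/(7700/227) − 10 = 1500/77 in ≈ 19.481 in
Initial abstraction Ia = S/5 = (1500/77)/5 = 300/77 ≈ 3.896 in
Excess rainfall: 9.040 − 3.896 = 5.144 in; P > Ia so Q > 0
Runoff Q = (P−Ia)²/(P−Ia+S) = (5.144)²/(5.144+19.481) = 49024802/45624425 ≈ 1.075 in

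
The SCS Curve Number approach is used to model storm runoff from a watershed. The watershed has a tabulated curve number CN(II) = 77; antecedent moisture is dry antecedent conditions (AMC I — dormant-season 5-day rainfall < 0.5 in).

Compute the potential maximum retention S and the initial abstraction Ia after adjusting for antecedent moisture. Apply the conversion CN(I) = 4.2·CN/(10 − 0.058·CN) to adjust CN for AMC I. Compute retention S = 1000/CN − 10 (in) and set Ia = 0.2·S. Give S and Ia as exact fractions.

Dry (AMC I): CN(I) = 4.2·77/(10 − 0.058·77) = (1617/5)/(2767/500) = 161700/2767 ≈ 58.439
Max retention: S = 1000/(161700/2767) − 10 = 11500/1617 in (≈ 7.112 in)
Initial abstraction Ia = S/5 = (11500/1617)/5 = 2300/1617 ≈ 1.422 in

S = 11500/1617 in ≈ 7.112 in; Ia = 2300/1617 in ≈ 1.422 in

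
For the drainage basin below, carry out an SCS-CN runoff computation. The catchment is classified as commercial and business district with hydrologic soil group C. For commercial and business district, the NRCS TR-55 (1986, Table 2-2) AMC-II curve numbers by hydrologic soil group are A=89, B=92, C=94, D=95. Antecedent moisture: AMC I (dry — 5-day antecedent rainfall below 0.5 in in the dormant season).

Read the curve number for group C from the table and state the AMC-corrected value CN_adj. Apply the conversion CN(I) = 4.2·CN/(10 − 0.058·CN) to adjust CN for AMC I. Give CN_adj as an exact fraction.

NRCS table: commercial and business district, soil group C → CN(II) = 94
CN(I) from CN(II)=94: (4.2·94)/(10 − 0.058·94) = 32900/379 ≈ 86.807

CN_adj = 32900/379 ≈ 86.807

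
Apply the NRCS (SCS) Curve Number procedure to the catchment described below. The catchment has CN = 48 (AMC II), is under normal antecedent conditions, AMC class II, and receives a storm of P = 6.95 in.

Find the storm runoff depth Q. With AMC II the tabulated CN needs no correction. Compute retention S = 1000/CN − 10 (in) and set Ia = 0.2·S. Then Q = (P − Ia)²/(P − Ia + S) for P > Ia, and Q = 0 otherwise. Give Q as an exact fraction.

Average conditions: CN = 48 (no AMC adjustment).
Max retention: S = 1000/48 − 10 = 65/6 in (≈ 10.833 in)
Ia = 0.2S: 0.2·10.833 = 2.167 in (exactly 13/6)
Excess rainfall: 6.950 − 2.167 = 4.783 in; P > Ia so Q > 0
Q = (287/60)²/((287/60) + 65/6) = (82369/3600)/(937/60) = 82369/56220 in ≈ 1.465 in

Q = 82369/56220 in ≈ 1.465 in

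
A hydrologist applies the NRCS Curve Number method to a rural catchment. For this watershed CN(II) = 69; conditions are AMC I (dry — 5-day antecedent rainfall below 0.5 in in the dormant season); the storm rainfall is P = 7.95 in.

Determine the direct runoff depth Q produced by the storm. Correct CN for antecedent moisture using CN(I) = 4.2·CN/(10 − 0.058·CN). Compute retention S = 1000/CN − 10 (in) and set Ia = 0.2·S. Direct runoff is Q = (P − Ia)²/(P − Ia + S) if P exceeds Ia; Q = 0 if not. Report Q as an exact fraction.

Q = 28355528881/13863771180 in ≈ 2.045 in

Dry (AMC I): CN(I) = 4.2·69/(10 − 0.058·69) = (1449/5)/(2999/500) = 144900/2999 ≈ 48.316
S = 1000/(144900/2999) − 10 = 15500/1449 in ≈ 10.697 in
Ia = 0.2·(15500/1449) = 3100/1449 in ≈ 2.139 in
Since P=7.950 > Ia=2.139: effective rainfall P−Ia = 168391/28980 in
Q = (168391/28980)²/((168391/28980) + 15500/1449) = (28355528881/839840400)/(478391/28980) = 28355528881/13863771180 in ≈ 2.045 in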